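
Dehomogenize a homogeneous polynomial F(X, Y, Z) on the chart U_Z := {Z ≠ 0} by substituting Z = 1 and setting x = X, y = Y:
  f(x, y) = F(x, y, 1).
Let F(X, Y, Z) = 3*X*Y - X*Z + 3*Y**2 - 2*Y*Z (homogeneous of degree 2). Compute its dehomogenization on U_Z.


f(x, y) = 3*x*y - x + 3*y**2 - 2*y

On U_Z we set Z = 1. Each monomial c·X^i·Y^j·Z^k in F becomes c·x^i·y^j·1^k = c·x^i·y^j.
Substituting Z = 1: F(X, Y, 1) = 3*x*y - x + 3*y**2 - 2*y.
Note: deg(f) ≤ deg(F) = 2; strict inequality happens when F is divisible by Z (lost terms).


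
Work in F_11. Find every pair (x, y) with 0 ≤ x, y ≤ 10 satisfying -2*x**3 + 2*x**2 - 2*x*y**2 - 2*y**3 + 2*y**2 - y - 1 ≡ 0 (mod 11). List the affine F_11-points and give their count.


Affine F_11-points: {(0, 2), (3, 1), (5, 3), (6, 1), (7, 4), (7, 5), (7, 7), (8, 9)}; count = 8.

For each of the 121 pairs (x, y) ∈ F_11², evaluate f(x, y) mod 11. Record the zeros.
  x = 0: [0↦10, 1↦9, 2↦0, 3↦4, 4↦9, 5↦3, 6↦7, 7↦9, 8↦8, 9↦3, 10↦4]  zeros at y ∈ {2}
  x = 1: [0↦10, 1↦7, 2↦3, 3↦8, 4↦10, 5↦8, 6↦1, 7↦10, 8↦1, 9↦6, 10↦2]  zeros at y ∈ ∅
  x = 2: [0↦2, 1↦8, 2↦9, 3↦4, 4↦3, 5↦5, 6↦9, 7↦3, 8↦8, 9↦1, 10↦3]  zeros at y ∈ ∅
  x = 3: [0↦7, 1↦0, 2↦6, 3↦2, 4↦9, 5↦4, 6↦8, 7↦9, 8↦6, 9↦9, 10↦6]  zeros at y ∈ {1}
  x = 4: [0↦2, 1↦4, 2↦4, 3↦1, 4↦5, 5↦4, 6↦8, 7↦5, 8↦5, 9↦7, 10↦10]  zeros at y ∈ ∅
  x = 5: [0↦8, 1↦8, 2↦2, 3↦0, 4↦1, 5↦4, 6↦8, 7↦1, 8↦4, 9↦5, 10↦3]  zeros at y ∈ {3}
  x = 6: [0↦2, 1↦0, 2↦10, 3↦9, 4↦7, 5↦3, 6↦7, 7↦7, 8↦2, 9↦2, 10↦6]  zeros at y ∈ {1}
  x = 7: [0↦5, 1↦1, 2↦5, 3↦5, 4↦0, 5↦0, 6↦4, 7↦0, 8↦9, 9↦8, 10↦7]  zeros at y ∈ {4, 5, 7}
  x = 8: [0↦5, 1↦10, 2↦8, 3↦9, 4↦1, 5↦5, 6↦9, 7↦1, 8↦2, 9↦0, 10↦5]  zeros at y ∈ {9}
  x = 9: [0↦1, 1↦4, 2↦7, 3↦9, 4↦9, 5↦6, 6↦10, 7↦9, 8↦2, 9↦10, 10↦10]  zeros at y ∈ ∅
  x = 10: [0↦3, 1↦4, 2↦1, 3↦4, 4↦1, 5↦2, 6↦6, 7↦1, 8↦8, 9↦4, 10↦10]  zeros at y ∈ ∅
Collecting zeros: affine points = {(0, 2), (3, 1), (5, 3), (6, 1), (7, 4), (7, 5), (7, 7), (8, 9)}.
Total count |C(F_11)_aff| = 8.


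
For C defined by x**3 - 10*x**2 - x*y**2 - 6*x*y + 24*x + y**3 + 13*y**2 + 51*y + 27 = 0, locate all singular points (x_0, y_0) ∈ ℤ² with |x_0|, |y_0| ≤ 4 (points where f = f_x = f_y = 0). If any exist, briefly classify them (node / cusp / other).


Singular points: {(3, -3)}; classification: node.

Compute partial derivatives:
  f_x = 3*x**2 - 20*x - y**2 - 6*y + 24.
  f_y = -2*x*y - 6*x + 3*y**2 + 26*y + 51.
Scan x_0 ∈ {−4, ..., 4}. For each x_0, f_y(x_0, y) is a polynomial in y; find its integer roots y ∈ {−4, ..., 4}, then test f_x and f at those candidates.
  x = -4: f_y(-4, y) = 3*y**2 + 34*y + 75; vanishes at y ∈ {-3}. (-4, -3): f_x = 161 ≠ 0.
  x = -3: f_y(-3, y) = 3*y**2 + 32*y + 69; vanishes at y ∈ {-3}. (-3, -3): f_x = 120 ≠ 0.
  x = -2: f_y(-2, y) = 3*y**2 + 30*y + 63; vanishes at y ∈ {-3}. (-2, -3): f_x = 85 ≠ 0.
  x = -1: f_y(-1, y) = 3*y**2 + 28*y + 57; vanishes at y ∈ {-3}. (-1, -3): f_x = 56 ≠ 0.
  x = 0: f_y(0, y) = 3*y**2 + 26*y + 51; vanishes at y ∈ {-3}. (0, -3): f_x = 33 ≠ 0.
  x = 1: f_y(1, y) = 3*y**2 + 24*y + 45; vanishes at y ∈ {-3}. (1, -3): f_x = 16 ≠ 0.
  x = 2: f_y(2, y) = 3*y**2 + 22*y + 39; vanishes at y ∈ {-3}. (2, -3): f_x = 5 ≠ 0.
  x = 3: f_y(3, y) = 3*y**2 + 20*y + 33; vanishes at y ∈ {-3}. (3, -3): f_x = 0, f = 0 — SINGULAR.
  x = 4: f_y(4, y) = 3*y**2 + 18*y + 27; vanishes at y ∈ {-3}. (4, -3): f_x = 1 ≠ 0.
Only singular point on the grid: (3, -3).
Classify: substitute x = 3 + u, y = -3 + v and expand: f = u**3 - u**2 - u*v**2 + v**3 + v**2.
No constant or linear terms (consistent with a singular point). Quadratic part: -u**2 + v**2. Cubic part: u**3 - u*v**2 + v**3.
The quadratic part v**2 - u**2 = (v − u)(v + u) splits into two distinct linear factors, so there are two distinct tangent lines y − -3 = ±(x − 3) — this is a node (ordinary double point).
Classification: node.


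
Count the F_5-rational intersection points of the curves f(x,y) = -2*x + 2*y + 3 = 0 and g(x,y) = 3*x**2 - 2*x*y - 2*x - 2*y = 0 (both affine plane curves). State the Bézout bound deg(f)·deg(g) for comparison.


Common zeros: {(2, 3), (4, 0)}; count = 2; Bézout bound = 2.

deg(f) = 1, deg(g) = 2, so Bézout bound = 2.
Scan x ∈ F_5. For each x, list the y ∈ F_5 with f(x, y) ≡ 0 and those with g(x, y) ≡ 0 (mod 5); the common zeros in that column are the intersection.
  x = 0: f ≡ 0 at y ∈ {1}; g ≡ 0 at y ∈ {0}; common: ∅.
  x = 1: f ≡ 0 at y ∈ {2}; g ≡ 0 at y ∈ {4}; common: ∅.
  x = 2: f ≡ 0 at y ∈ {3}; g ≡ 0 at y ∈ {3}; common: {3}.
  x = 3: f ≡ 0 at y ∈ {4}; g ≡ 0 at y ∈ {2}; common: ∅.
  x = 4: f ≡ 0 at y ∈ {0}; g ≡ 0 at y ∈ {0, 1, 2, 3, 4}; common: {0}.
Collecting: common zeros = {(2, 3), (4, 0)}, so the count is 2.
Comparison with the Bézout bound: 2 ≤ 2 = deg(f)·deg(g), as expected for curves with no common component (the bound is attained).


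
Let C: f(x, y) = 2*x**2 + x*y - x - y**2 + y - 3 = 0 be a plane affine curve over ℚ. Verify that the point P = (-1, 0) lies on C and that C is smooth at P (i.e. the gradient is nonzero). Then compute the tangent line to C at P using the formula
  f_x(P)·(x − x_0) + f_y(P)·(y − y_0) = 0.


Tangent line at P: -5*x - 5 = 0.

Step 1: f(-1, 0) = 0, so P lies on C.
Step 2: partial derivatives
  f_x(x, y) = 4*x + y - 1, f_y(x, y) = x - 2*y + 1.
  f_x(P) = -5, f_y(P) = 0 (gradient nonzero, so P is smooth).
Step 3: tangent line at P: -5·(x − -1) + 0·(y − 0) = 0.
Expanding: -5*x - 5 = 0.


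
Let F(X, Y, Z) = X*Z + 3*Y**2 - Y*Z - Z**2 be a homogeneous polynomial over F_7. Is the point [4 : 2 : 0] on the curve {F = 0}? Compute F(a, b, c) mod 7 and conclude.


F(4,2,0) ≡ 5 (mod 7); P is NOT on the curve.

Evaluate F(4, 2, 0) term-by-term (mod 7).
  X*Z ↦ 1·4·1·0 = 0
  3*Y**2 ↦ 3·1·4·1 = 12
  -Y*Z ↦ -1·1·2·0 = 0
  -Z**2 ↦ -1·1·1·0 = 0
Sum: F(4, 2, 0) = (0) + (12) + (0) + (0) = 12.
Reducing mod 7: 12 ≡ 5 (mod 7).
Since F(a, b, c) ≡ 5 ≠ 0 (mod 7), P does NOT lie on the curve.


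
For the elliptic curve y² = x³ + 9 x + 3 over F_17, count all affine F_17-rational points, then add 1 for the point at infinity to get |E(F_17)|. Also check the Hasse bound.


Affine points = {(1, 8), (1, 9), (4, 1), (4, 16), (6, 1), (6, 16), (7, 1), (7, 16), (8, 3), (8, 14), (14, 0)}; affine count = 11; |E(F_17)| = 12.

Discriminant check: Δ ∝ 4a³ + 27b² = 4·9³ + 27·3² = 4·729 + 27·9 ≡ 14 (mod 17). Nonzero ⇒ E is nonsingular.
For each x ∈ F_17, compute rhs = x³ + 9·x + 3 mod 17, then count y ∈ F_17 with y² ≡ rhs.
  x = 0: rhs = 3, matching y values: none (0 points).
  x = 1: rhs = 13, matching y values: 8, 9 (2 points).
  x = 2: rhs = 12, matching y values: none (0 points).
  x = 3: rhs = 6, matching y values: none (0 points).
  x = 4: rhs = 1, matching y values: 1, 16 (2 points).
  x = 5: rhs = 3, matching y values: none (0 points).
  x = 6: rhs = 1, matching y values: 1, 16 (2 points).
  x = 7: rhs = 1, matching y values: 1, 16 (2 points).
  x = 8: rhs = 9, matching y values: 3, 14 (2 points).
  x = 9: rhs = 14, matching y values: none (0 points).
  x = 10: rhs = 5, matching y values: none (0 points).
  x = 11: rhs = 5, matching y values: none (0 points).
  x = 12: rhs = 3, matching y values: none (0 points).
  x = 13: rhs = 5, matching y values: none (0 points).
  x = 14: rhs = 0, matching y values: 0 (1 points).
  x = 15: rhs = 11, matching y values: none (0 points).
  x = 16: rhs = 10, matching y values: none (0 points).
Total affine count: 11.
Full point count |E(F_17)| = 11 + 1 = 12.
Hasse bound: |12 − (17+1)| = |-6| = 6 ≤ 2√17 ≈ 8.2462 ✓.


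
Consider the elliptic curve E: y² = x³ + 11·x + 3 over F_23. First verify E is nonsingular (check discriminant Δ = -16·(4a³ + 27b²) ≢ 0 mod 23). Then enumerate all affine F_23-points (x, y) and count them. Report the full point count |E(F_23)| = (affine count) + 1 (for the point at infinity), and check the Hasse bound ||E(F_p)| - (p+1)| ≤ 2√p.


Affine points = {(0, 7), (0, 16), (6, 3), (6, 20), (7, 3), (7, 20), (9, 7), (9, 16), (10, 3), (10, 20), (11, 11), (11, 12), (12, 0), (14, 7), (14, 16), (15, 1), (15, 22), (20, 9), (20, 14)}; affine count = 19; |E(F_23)| = 20.

Discriminant check: Δ ∝ 4a³ + 27b² = 4·11³ + 27·3² = 4·1331 + 27·9 ≡ 1 (mod 23). Nonzero ⇒ E is nonsingular.
For each x ∈ F_23, compute rhs = x³ + 11·x + 3 mod 23, then count y ∈ F_23 with y² ≡ rhs.
  x = 0: rhs = 3, matching y values: 7, 16 (2 points).
  x = 1: rhs = 15, matching y values: none (0 points).
  x = 2: rhs = 10, matching y values: none (0 points).
  x = 3: rhs = 17, matching y values: none (0 points).
  x = 4: rhs = 19, matching y values: none (0 points).
  x = 5: rhs = 22, matching y values: none (0 points).
  x = 6: rhs = 9, matching y values: 3, 20 (2 points).
  x = 7: rhs = 9, matching y values: 3, 20 (2 points).
  x = 8: rhs = 5, matching y values: none (0 points).
  x = 9: rhs = 3, matching y values: 7, 16 (2 points).
  x = 10: rhs = 9, matching y values: 3, 20 (2 points).
  x = 11: rhs = 6, matching y values: 11, 12 (2 points).
  x = 12: rhs = 0, matching y values: 0 (1 points).
  x = 13: rhs = 20, matching y values: none (0 points).
  x = 14: rhs = 3, matching y values: 7, 16 (2 points).
  x = 15: rhs = 1, matching y values: 1, 22 (2 points).
  x = 16: rhs = 20, matching y values: none (0 points).
  x = 17: rhs = 20, matching y values: none (0 points).
  x = 18: rhs = 7, matching y values: none (0 points).
  x = 19: rhs = 10, matching y values: none (0 points).
  x = 20: rhs = 12, matching y values: 9, 14 (2 points).
  x = 21: rhs = 19, matching y values: none (0 points).
  x = 22: rhs = 14, matching y values: none (0 points).
Total affine count: 19.
Full point count |E(F_23)| = 19 + 1 = 20.
Hasse bound: |20 − (23+1)| = |-4| = 4 ≤ 2√23 ≈ 9.5917 ✓.


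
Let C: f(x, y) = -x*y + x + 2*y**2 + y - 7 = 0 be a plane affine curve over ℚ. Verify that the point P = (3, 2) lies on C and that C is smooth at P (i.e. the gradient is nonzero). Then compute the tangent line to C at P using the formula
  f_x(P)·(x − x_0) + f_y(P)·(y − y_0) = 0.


Tangent line at P: -x + 6*y - 9 = 0.

Step 1: f(3, 2) = 0, so P lies on C.
Step 2: partial derivatives
  f_x(x, y) = 1 - y, f_y(x, y) = -x + 4*y + 1.
  f_x(P) = -1, f_y(P) = 6 (gradient nonzero, so P is smooth).
Step 3: tangent line at P: -1·(x − 3) + 6·(y − 2) = 0.
Expanding: -x + 6*y - 9 = 0.


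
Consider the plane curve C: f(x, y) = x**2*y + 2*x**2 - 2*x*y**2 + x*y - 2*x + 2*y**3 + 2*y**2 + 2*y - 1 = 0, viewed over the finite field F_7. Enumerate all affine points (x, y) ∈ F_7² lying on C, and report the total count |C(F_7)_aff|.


Affine F_7-points: {(0, 3), (1, 6), (2, 3), (3, 5), (4, 6), (6, 4)}; count = 6.

For each of the 49 pairs (x, y) ∈ F_7², evaluate f(x, y) mod 7. Record the zeros.
  x = 0: [0↦6, 1↦5, 2↦6, 3↦0, 4↦6, 5↦1, 6↦4]  zeros at y ∈ {3}
  x = 1: [0↦6, 1↦5, 2↦2, 3↦2, 4↦3, 5↦3, 6↦0]  zeros at y ∈ {6}
  x = 2: [0↦3, 1↦4, 2↦6, 3↦0, 4↦5, 5↦5, 6↦5]  zeros at y ∈ {3}
  x = 3: [0↦4, 1↦2, 2↦4, 3↦1, 4↦5, 5↦0, 6↦5]  zeros at y ∈ {5}
  x = 4: [0↦2, 1↦6, 2↦3, 3↦5, 4↦3, 5↦2, 6↦0]  zeros at y ∈ {6}
  x = 5: [0↦4, 1↦2, 2↦3, 3↦5, 4↦6, 5↦4, 6↦4]  zeros at y ∈ ∅
  x = 6: [0↦3, 1↦4, 2↦4, 3↦1, 4↦0, 5↦6, 6↦3]  zeros at y ∈ {4}
Collecting zeros: affine points = {(0, 3), (1, 6), (2, 3), (3, 5), (4, 6), (6, 4)}.
Total count |C(F_7)_aff| = 6.


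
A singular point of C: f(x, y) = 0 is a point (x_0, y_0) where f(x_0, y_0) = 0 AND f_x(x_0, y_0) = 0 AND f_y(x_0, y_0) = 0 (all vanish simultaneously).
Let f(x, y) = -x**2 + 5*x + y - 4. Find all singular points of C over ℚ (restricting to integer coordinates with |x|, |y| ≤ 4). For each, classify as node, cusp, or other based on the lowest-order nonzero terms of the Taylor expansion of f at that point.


No singular points in the scanned grid; C is smooth there.

Compute partial derivatives:
  f_x = 5 - 2*x.
  f_y = 1.
f_y = 1 is a nonzero constant, so f_y never vanishes: no point (x, y) can satisfy f = f_x = f_y = 0. In particular no (x, y) ∈ {−4, ..., 4}² is singular; the curve is smooth.


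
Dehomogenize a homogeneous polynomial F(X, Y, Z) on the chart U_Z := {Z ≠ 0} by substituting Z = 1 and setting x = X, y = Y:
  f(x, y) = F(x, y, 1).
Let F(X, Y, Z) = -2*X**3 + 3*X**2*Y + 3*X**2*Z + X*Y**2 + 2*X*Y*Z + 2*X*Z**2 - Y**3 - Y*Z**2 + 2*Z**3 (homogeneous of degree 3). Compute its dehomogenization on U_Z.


f(x, y) = -2*x**3 + 3*x**2*y + 3*x**2 + x*y**2 + 2*x*y + 2*x - y**3 - y + 2

On U_Z we set Z = 1. Each monomial c·X^i·Y^j·Z^k in F becomes c·x^i·y^j·1^k = c·x^i·y^j.
Substituting Z = 1: F(X, Y, 1) = -2*x**3 + 3*x**2*y + 3*x**2 + x*y**2 + 2*x*y + 2*x - y**3 - y + 2.
Note: deg(f) ≤ deg(F) = 3; strict inequality happens when F is divisible by Z (lost terms).


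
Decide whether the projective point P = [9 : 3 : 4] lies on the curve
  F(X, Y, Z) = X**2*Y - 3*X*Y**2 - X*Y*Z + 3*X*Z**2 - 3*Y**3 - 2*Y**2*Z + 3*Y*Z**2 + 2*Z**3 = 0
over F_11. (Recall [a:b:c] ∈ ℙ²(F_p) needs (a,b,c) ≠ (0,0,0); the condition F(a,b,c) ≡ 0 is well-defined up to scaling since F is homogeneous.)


F(9,3,4) ≡ 3 (mod 11); P is NOT on the curve.

Evaluate F(9, 3, 4) term-by-term (mod 11).
  X**2*Y ↦ 1·81·3·1 = 243
  -3*X*Y**2 ↦ -3·9·9·1 = -243
  -X*Y*Z ↦ -1·9·3·4 = -108
  3*X*Z**2 ↦ 3·9·1·16 = 432
  -3*Y**3 ↦ -3·1·27·1 = -81
  -2*Y**2*Z ↦ -2·1·9·4 = -72
  3*Y*Z**2 ↦ 3·1·3·16 = 144
  2*Z**3 ↦ 2·1·1·64 = 128
Sum: F(9, 3, 4) = (243) + (-243) + (-108) + (432) + (-81) + (-72) + (144) + (128) = 443.
Reducing mod 11: 443 ≡ 3 (mod 11).
Since F(a, b, c) ≡ 3 ≠ 0 (mod 11), P does NOT lie on the curve.


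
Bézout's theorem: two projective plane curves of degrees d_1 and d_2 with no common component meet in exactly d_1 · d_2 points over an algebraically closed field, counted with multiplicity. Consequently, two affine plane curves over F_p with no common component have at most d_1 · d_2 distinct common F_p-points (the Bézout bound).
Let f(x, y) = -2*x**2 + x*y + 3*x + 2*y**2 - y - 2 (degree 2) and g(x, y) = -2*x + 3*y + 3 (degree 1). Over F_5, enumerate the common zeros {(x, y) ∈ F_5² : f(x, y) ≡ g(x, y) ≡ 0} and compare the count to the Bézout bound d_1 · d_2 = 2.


Common zeros: ∅; count = 0; Bézout bound = 2.

deg(f) = 2, deg(g) = 1, so Bézout bound = 2.
Scan x ∈ F_5. For each x, list the y ∈ F_5 with f(x, y) ≡ 0 and those with g(x, y) ≡ 0 (mod 5); the common zeros in that column are the intersection.
  x = 0: f ≡ 0 at y ∈ ∅; g ≡ 0 at y ∈ {4}; common: ∅.
  x = 1: f ≡ 0 at y ∈ ∅; g ≡ 0 at y ∈ {3}; common: ∅.
  x = 2: f ≡ 0 at y ∈ ∅; g ≡ 0 at y ∈ {2}; common: ∅.
  x = 3: f ≡ 0 at y ∈ ∅; g ≡ 0 at y ∈ {1}; common: ∅.
  x = 4: f ≡ 0 at y ∈ {3}; g ≡ 0 at y ∈ {0}; common: ∅.
Collecting: common zeros = ∅, so the count is 0.
Comparison with the Bézout bound: 0 ≤ 2 = deg(f)·deg(g), as expected for curves with no common component (the affine F_5-count falls short of the bound because intersections may lie at infinity, over extension fields, or carry multiplicity).


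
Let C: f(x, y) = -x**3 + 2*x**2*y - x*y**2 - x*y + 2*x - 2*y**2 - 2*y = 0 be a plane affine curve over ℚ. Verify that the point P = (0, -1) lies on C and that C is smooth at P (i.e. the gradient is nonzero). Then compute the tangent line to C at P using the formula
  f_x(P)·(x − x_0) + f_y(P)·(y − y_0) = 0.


Tangent line at P: 2*x + 2*y + 2 = 0.

Step 1: f(0, -1) = 0, so P lies on C.
Step 2: partial derivatives
  f_x(x, y) = -3*x**2 + 4*x*y - y**2 - y + 2, f_y(x, y) = 2*x**2 - 2*x*y - x - 4*y - 2.
  f_x(P) = 2, f_y(P) = 2 (gradient nonzero, so P is smooth).
Step 3: tangent line at P: 2·(x − 0) + 2·(y − -1) = 0.
Expanding: 2*x + 2*y + 2 = 0.


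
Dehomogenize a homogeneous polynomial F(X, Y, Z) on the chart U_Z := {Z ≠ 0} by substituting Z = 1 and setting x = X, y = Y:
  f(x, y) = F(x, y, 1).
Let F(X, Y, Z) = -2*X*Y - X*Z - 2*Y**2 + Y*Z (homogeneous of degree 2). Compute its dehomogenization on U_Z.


f(x, y) = -2*x*y - x - 2*y**2 + y

On U_Z we set Z = 1. Each monomial c·X^i·Y^j·Z^k in F becomes c·x^i·y^j·1^k = c·x^i·y^j.
Substituting Z = 1: F(X, Y, 1) = -2*x*y - x - 2*y**2 + y.
Note: deg(f) ≤ deg(F) = 2; strict inequality happens when F is divisible by Z (lost terms).


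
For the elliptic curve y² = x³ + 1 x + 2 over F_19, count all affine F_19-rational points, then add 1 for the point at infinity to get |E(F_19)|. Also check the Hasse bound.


Affine points = {(1, 2), (1, 17), (8, 3), (8, 16), (10, 9), (10, 10), (14, 9), (14, 10), (17, 7), (17, 12), (18, 0)}; affine count = 11; |E(F_19)| = 12.

Discriminant check: Δ ∝ 4a³ + 27b² = 4·1³ + 27·2² = 4·1 + 27·4 ≡ 17 (mod 19). Nonzero ⇒ E is nonsingular.
For each x ∈ F_19, compute rhs = x³ + 1·x + 2 mod 19, then count y ∈ F_19 with y² ≡ rhs.
  x = 0: rhs = 2, matching y values: none (0 points).
  x = 1: rhs = 4, matching y values: 2, 17 (2 points).
  x = 2: rhs = 12, matching y values: none (0 points).
  x = 3: rhs = 13, matching y values: none (0 points).
  x = 4: rhs = 13, matching y values: none (0 points).
  x = 5: rhs = 18, matching y values: none (0 points).
  x = 6: rhs = 15, matching y values: none (0 points).
  x = 7: rhs = 10, matching y values: none (0 points).
  x = 8: rhs = 9, matching y values: 3, 16 (2 points).
  x = 9: rhs = 18, matching y values: none (0 points).
  x = 10: rhs = 5, matching y values: 9, 10 (2 points).
  x = 11: rhs = 14, matching y values: none (0 points).
  x = 12: rhs = 13, matching y values: none (0 points).
  x = 13: rhs = 8, matching y values: none (0 points).
  x = 14: rhs = 5, matching y values: 9, 10 (2 points).
  x = 15: rhs = 10, matching y values: none (0 points).
  x = 16: rhs = 10, matching y values: none (0 points).
  x = 17: rhs = 11, matching y values: 7, 12 (2 points).
  x = 18: rhs = 0, matching y values: 0 (1 points).
Total affine count: 11.
Full point count |E(F_19)| = 11 + 1 = 12.
Hasse bound: |12 − (19+1)| = |-8| = 8 ≤ 2√19 ≈ 8.7178 ✓.


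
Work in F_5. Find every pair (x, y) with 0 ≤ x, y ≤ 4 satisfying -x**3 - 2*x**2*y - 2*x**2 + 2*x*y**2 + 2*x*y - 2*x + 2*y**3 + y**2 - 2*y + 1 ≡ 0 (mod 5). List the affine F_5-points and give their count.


Affine F_5-points: {(1, 2), (2, 2), (2, 4), (3, 0), (3, 1), (3, 3), (4, 4)}; count = 7.

For each of the 25 pairs (x, y) ∈ F_5², evaluate f(x, y) mod 5. Record the zeros.
  x = 0: [0↦1, 1↦2, 2↦2, 3↦3, 4↦2]  zeros at y ∈ ∅
  x = 1: [0↦1, 1↦4, 2↦0, 3↦1, 4↦4]  zeros at y ∈ {2}
  x = 2: [0↦1, 1↦2, 2↦0, 3↦2, 4↦0]  zeros at y ∈ {2, 4}
  x = 3: [0↦0, 1↦0, 2↦1, 3↦0, 4↦4]  zeros at y ∈ {0, 1, 3}
  x = 4: [0↦2, 1↦2, 2↦2, 3↦4, 4↦0]  zeros at y ∈ {4}
Collecting zeros: affine points = {(1, 2), (2, 2), (2, 4), (3, 0), (3, 1), (3, 3), (4, 4)}.
Total count |C(F_5)_aff| = 7.


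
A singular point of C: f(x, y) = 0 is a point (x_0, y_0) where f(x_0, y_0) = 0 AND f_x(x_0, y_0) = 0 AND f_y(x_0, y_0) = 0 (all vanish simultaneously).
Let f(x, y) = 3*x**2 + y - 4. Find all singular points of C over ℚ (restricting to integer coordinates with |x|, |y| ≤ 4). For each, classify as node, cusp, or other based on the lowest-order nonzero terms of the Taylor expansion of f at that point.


No singular points in the scanned grid; C is smooth there.

Compute partial derivatives:
  f_x = 6*x.
  f_y = 1.
f_y = 1 is a nonzero constant, so f_y never vanishes: no point (x, y) can satisfy f = f_x = f_y = 0. In particular no (x, y) ∈ {−4, ..., 4}² is singular; the curve is smooth.


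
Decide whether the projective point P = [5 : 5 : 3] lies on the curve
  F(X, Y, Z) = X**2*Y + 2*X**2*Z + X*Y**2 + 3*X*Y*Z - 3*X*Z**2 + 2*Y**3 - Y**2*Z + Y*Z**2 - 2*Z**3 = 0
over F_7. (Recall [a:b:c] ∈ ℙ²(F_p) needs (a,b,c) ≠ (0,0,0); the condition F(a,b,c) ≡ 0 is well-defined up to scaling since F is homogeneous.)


F(5,5,3) ≡ 5 (mod 7); P is NOT on the curve.

Evaluate F(5, 5, 3) term-by-term (mod 7).
  X**2*Y ↦ 1·25·5·1 = 125
  2*X**2*Z ↦ 2·25·1·3 = 150
  X*Y**2 ↦ 1·5·25·1 = 125
  3*X*Y*Z ↦ 3·5·5·3 = 225
  -3*X*Z**2 ↦ -3·5·1·9 = -135
  2*Y**3 ↦ 2·1·125·1 = 250
  -Y**2*Z ↦ -1·1·25·3 = -75
  Y*Z**2 ↦ 1·1·5·9 = 45
  -2*Z**3 ↦ -2·1·1·27 = -54
Sum: F(5, 5, 3) = (125) + (150) + (125) + (225) + (-135) + (250) + (-75) + (45) + (-54) = 656.
Reducing mod 7: 656 ≡ 5 (mod 7).
Since F(a, b, c) ≡ 5 ≠ 0 (mod 7), P does NOT lie on the curve.


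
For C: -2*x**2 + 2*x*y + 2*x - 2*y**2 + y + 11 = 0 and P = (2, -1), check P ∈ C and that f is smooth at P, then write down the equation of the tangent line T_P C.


Tangent line at P: -8*x + 9*y + 25 = 0.

Step 1: f(2, -1) = 0, so P lies on C.
Step 2: partial derivatives
  f_x(x, y) = -4*x + 2*y + 2, f_y(x, y) = 2*x - 4*y + 1.
  f_x(P) = -8, f_y(P) = 9 (gradient nonzero, so P is smooth).
Step 3: tangent line at P: -8·(x − 2) + 9·(y − -1) = 0.
Expanding: -8*x + 9*y + 25 = 0.


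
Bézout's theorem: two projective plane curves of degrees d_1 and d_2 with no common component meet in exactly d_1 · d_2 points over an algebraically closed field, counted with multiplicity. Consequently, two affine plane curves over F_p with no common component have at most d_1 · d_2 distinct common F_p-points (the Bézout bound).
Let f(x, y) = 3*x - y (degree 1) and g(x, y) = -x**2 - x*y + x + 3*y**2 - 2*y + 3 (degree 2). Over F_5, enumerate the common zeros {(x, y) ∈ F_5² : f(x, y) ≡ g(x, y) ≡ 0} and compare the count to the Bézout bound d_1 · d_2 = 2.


Common zeros: {(2, 1), (3, 4)}; count = 2; Bézout bound = 2.

deg(f) = 1, deg(g) = 2, so Bézout bound = 2.
Scan x ∈ F_5. For each x, list the y ∈ F_5 with f(x, y) ≡ 0 and those with g(x, y) ≡ 0 (mod 5); the common zeros in that column are the intersection.
  x = 0: f ≡ 0 at y ∈ {0}; g ≡ 0 at y ∈ ∅; common: ∅.
  x = 1: f ≡ 0 at y ∈ {3}; g ≡ 0 at y ∈ ∅; common: ∅.
  x = 2: f ≡ 0 at y ∈ {1}; g ≡ 0 at y ∈ {1, 2}; common: {1}.
  x = 3: f ≡ 0 at y ∈ {4}; g ≡ 0 at y ∈ {1, 4}; common: {4}.
  x = 4: f ≡ 0 at y ∈ {2}; g ≡ 0 at y ∈ {3, 4}; common: ∅.
Collecting: common zeros = {(2, 1), (3, 4)}, so the count is 2.
Comparison with the Bézout bound: 2 ≤ 2 = deg(f)·deg(g), as expected for curves with no common component (the bound is attained).


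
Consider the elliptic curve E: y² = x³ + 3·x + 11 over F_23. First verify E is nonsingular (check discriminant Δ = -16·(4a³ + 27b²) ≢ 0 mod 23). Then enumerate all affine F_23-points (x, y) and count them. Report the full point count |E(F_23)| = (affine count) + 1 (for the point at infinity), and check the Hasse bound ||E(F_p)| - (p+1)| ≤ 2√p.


Affine points = {(2, 5), (2, 18), (3, 1), (3, 22), (4, 8), (4, 15), (5, 6), (5, 17), (8, 8), (8, 15), (9, 10), (9, 13), (10, 11), (10, 12), (11, 8), (11, 15), (12, 2), (12, 21), (13, 4), (13, 19), (15, 2), (15, 21), (18, 3), (18, 20), (19, 2), (19, 21)}; affine count = 26; |E(F_23)| = 27.

Discriminant check: Δ ∝ 4a³ + 27b² = 4·3³ + 27·11² = 4·27 + 27·121 ≡ 17 (mod 23). Nonzero ⇒ E is nonsingular.
For each x ∈ F_23, compute rhs = x³ + 3·x + 11 mod 23, then count y ∈ F_23 with y² ≡ rhs.
  x = 0: rhs = 11, matching y values: none (0 points).
  x = 1: rhs = 15, matching y values: none (0 points).
  x = 2: rhs = 2, matching y values: 5, 18 (2 points).
  x = 3: rhs = 1, matching y values: 1, 22 (2 points).
  x = 4: rhs = 18, matching y values: 8, 15 (2 points).
  x = 5: rhs = 13, matching y values: 6, 17 (2 points).
  x = 6: rhs = 15, matching y values: none (0 points).
  x = 7: rhs = 7, matching y values: none (0 points).
  x = 8: rhs = 18, matching y values: 8, 15 (2 points).
  x = 9: rhs = 8, matching y values: 10, 13 (2 points).
  x = 10: rhs = 6, matching y values: 11, 12 (2 points).
  x = 11: rhs = 18, matching y values: 8, 15 (2 points).
  x = 12: rhs = 4, matching y values: 2, 21 (2 points).
  x = 13: rhs = 16, matching y values: 4, 19 (2 points).
  x = 14: rhs = 14, matching y values: none (0 points).
  x = 15: rhs = 4, matching y values: 2, 21 (2 points).
  x = 16: rhs = 15, matching y values: none (0 points).
  x = 17: rhs = 7, matching y values: none (0 points).
  x = 18: rhs = 9, matching y values: 3, 20 (2 points).
  x = 19: rhs = 4, matching y values: 2, 21 (2 points).
  x = 20: rhs = 21, matching y values: none (0 points).
  x = 21: rhs = 20, matching y values: none (0 points).
  x = 22: rhs = 7, matching y values: none (0 points).
Total affine count: 26.
Full point count |E(F_23)| = 26 + 1 = 27.
Hasse bound: |27 − (23+1)| = |3| = 3 ≤ 2√23 ≈ 9.5917 ✓.


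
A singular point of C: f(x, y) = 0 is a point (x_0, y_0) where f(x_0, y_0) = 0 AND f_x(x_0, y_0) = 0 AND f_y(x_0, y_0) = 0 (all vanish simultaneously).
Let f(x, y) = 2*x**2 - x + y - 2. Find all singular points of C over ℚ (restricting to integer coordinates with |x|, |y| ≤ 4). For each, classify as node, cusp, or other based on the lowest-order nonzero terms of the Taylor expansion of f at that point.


No singular points in the scanned grid; C is smooth there.

Compute partial derivatives:
  f_x = 4*x - 1.
  f_y = 1.
f_y = 1 is a nonzero constant, so f_y never vanishes: no point (x, y) can satisfy f = f_x = f_y = 0. In particular no (x, y) ∈ {−4, ..., 4}² is singular; the curve is smooth.


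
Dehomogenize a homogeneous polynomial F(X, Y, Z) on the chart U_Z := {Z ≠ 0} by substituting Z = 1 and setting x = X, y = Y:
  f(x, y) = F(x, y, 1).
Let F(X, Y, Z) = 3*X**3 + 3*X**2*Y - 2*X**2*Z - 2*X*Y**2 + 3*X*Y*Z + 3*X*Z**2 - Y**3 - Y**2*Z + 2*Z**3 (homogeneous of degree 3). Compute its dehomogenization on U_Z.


f(x, y) = 3*x**3 + 3*x**2*y - 2*x**2 - 2*x*y**2 + 3*x*y + 3*x - y**3 - y**2 + 2

On U_Z we set Z = 1. Each monomial c·X^i·Y^j·Z^k in F becomes c·x^i·y^j·1^k = c·x^i·y^j.
Substituting Z = 1: F(X, Y, 1) = 3*x**3 + 3*x**2*y - 2*x**2 - 2*x*y**2 + 3*x*y + 3*x - y**3 - y**2 + 2.
Note: deg(f) ≤ deg(F) = 3; strict inequality happens when F is divisible by Z (lost terms).


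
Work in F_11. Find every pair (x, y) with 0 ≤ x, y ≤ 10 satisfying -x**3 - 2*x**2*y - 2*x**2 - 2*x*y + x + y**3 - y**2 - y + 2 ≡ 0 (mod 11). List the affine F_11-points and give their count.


Affine F_11-points: {(0, 6), (1, 0), (2, 3), (5, 2), (6, 3), (6, 4), (6, 5), (7, 4), (8, 6), (8, 8), (8, 9), (9, 0), (10, 0), (10, 4), (10, 8)}; count = 15.

For each of the 121 pairs (x, y) ∈ F_11², evaluate f(x, y) mod 11. Record the zeros.
  x = 0: [0↦2, 1↦1, 2↦4, 3↦6, 4↦2, 5↦9, 6↦0, 7↦3, 8↦2, 9↦3, 10↦1]  zeros at y ∈ {6}
  x = 1: [0↦0, 1↦6, 2↦5, 3↦3, 4↦6, 5↦9, 6↦7, 7↦6, 8↦1, 9↦9, 10↦3]  zeros at y ∈ {0}
  x = 2: [0↦10, 1↦8, 2↦10, 3↦0, 4↦6, 5↦1, 6↦2, 7↦4, 8↦2, 9↦2, 10↦10]  zeros at y ∈ {3}
  x = 3: [0↦4, 1↦1, 2↦2, 3↦2, 4↦7, 5↦1, 6↦1, 7↦2, 8↦10, 9↦9, 10↦5]  zeros at y ∈ ∅
  x = 4: [0↦9, 1↦1, 2↦8, 3↦3, 4↦3, 5↦3, 6↦9, 7↦5, 8↦8, 9↦2, 10↦4]  zeros at y ∈ ∅
  x = 5: [0↦8, 1↦2, 2↦0, 3↦8, 4↦10, 5↦1, 6↦9, 7↦7, 8↦1, 9↦8, 10↦1]  zeros at y ∈ {2}
  x = 6: [0↦6, 1↦9, 2↦5, 3↦0, 4↦0, 5↦0, 6↦6, 7↦2, 8↦5, 9↦10, 10↦1]  zeros at y ∈ {3, 4, 5}
  x = 7: [0↦8, 1↦5, 2↦6, 3↦6, 4↦0, 5↦5, 6↦5, 7↦6, 8↦3, 9↦2, 10↦9]  zeros at y ∈ {4}
  x = 8: [0↦8, 1↦6, 2↦8, 3↦9, 4↦4, 5↦10, 6↦0, 7↦2, 8↦0, 9↦0, 10↦8]  zeros at y ∈ {6, 8, 9}
  x = 9: [0↦0, 1↦6, 2↦5, 3↦3, 4↦6, 5↦9, 6↦7, 7↦6, 8↦1, 9↦9, 10↦3]  zeros at y ∈ {0}
  x = 10: [0↦0, 1↦10, 2↦2, 3↦4, 4↦0, 5↦7, 6↦9, 7↦1, 8↦0, 9↦1, 10↦10]  zeros at y ∈ {0, 4, 8}
Collecting zeros: affine points = {(0, 6), (1, 0), (2, 3), (5, 2), (6, 3), (6, 4), (6, 5), (7, 4), (8, 6), (8, 8), (8, 9), (9, 0), (10, 0), (10, 4), (10, 8)}.
Total count |C(F_11)_aff| = 15.


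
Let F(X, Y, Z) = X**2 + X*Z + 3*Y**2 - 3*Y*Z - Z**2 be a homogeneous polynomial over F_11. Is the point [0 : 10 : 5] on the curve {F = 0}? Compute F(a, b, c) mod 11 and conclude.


F(0,10,5) ≡ 4 (mod 11); P is NOT on the curve.

Evaluate F(0, 10, 5) term-by-term (mod 11).
  X**2 ↦ 1·0·1·1 = 0
  X*Z ↦ 1·0·1·5 = 0
  3*Y**2 ↦ 3·1·100·1 = 300
  -3*Y*Z ↦ -3·1·10·5 = -150
  -Z**2 ↦ -1·1·1·25 = -25
Sum: F(0, 10, 5) = (0) + (0) + (300) + (-150) + (-25) = 125.
Reducing mod 11: 125 ≡ 4 (mod 11).
Since F(a, b, c) ≡ 4 ≠ 0 (mod 11), P does NOT lie on the curve.


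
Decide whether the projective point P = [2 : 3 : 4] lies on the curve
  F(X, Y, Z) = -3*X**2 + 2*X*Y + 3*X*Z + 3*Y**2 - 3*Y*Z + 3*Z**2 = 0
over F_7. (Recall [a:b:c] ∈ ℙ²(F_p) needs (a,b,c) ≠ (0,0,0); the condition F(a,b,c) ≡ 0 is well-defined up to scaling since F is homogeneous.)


F(2,3,4) ≡ 0 (mod 7); P is on the curve.

Evaluate F(2, 3, 4) term-by-term (mod 7).
  -3*X**2 ↦ -3·4·1·1 = -12
  2*X*Y ↦ 2·2·3·1 = 12
  3*X*Z ↦ 3·2·1·4 = 24
  3*Y**2 ↦ 3·1·9·1 = 27
  -3*Y*Z ↦ -3·1·3·4 = -36
  3*Z**2 ↦ 3·1·1·16 = 48
Sum: F(2, 3, 4) = (-12) + (12) + (24) + (27) + (-36) + (48) = 63.
Reducing mod 7: 63 ≡ 0 (mod 7).
Since F(a, b, c) ≡ 0 (mod 7), P lies on the curve.


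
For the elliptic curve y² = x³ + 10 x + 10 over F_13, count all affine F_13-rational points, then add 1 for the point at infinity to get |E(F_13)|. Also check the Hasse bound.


Affine points = {(0, 6), (0, 7), (2, 5), (2, 8), (4, 6), (4, 7), (5, 4), (5, 9), (6, 0), (8, 2), (8, 11), (9, 6), (9, 7), (12, 5), (12, 8)}; affine count = 15; |E(F_13)| = 16.

Discriminant check: Δ ∝ 4a³ + 27b² = 4·10³ + 27·10² = 4·1000 + 27·100 ≡ 5 (mod 13). Nonzero ⇒ E is nonsingular.
For each x ∈ F_13, compute rhs = x³ + 10·x + 10 mod 13, then count y ∈ F_13 with y² ≡ rhs.
  x = 0: rhs = 10, matching y values: 6, 7 (2 points).
  x = 1: rhs = 8, matching y values: none (0 points).
  x = 2: rhs = 12, matching y values: 5, 8 (2 points).
  x = 3: rhs = 2, matching y values: none (0 points).
  x = 4: rhs = 10, matching y values: 6, 7 (2 points).
  x = 5: rhs = 3, matching y values: 4, 9 (2 points).
  x = 6: rhs = 0, matching y values: 0 (1 points).
  x = 7: rhs = 7, matching y values: none (0 points).
  x = 8: rhs = 4, matching y values: 2, 11 (2 points).
  x = 9: rhs = 10, matching y values: 6, 7 (2 points).
  x = 10: rhs = 5, matching y values: none (0 points).
  x = 11: rhs = 8, matching y values: none (0 points).
  x = 12: rhs = 12, matching y values: 5, 8 (2 points).
Total affine count: 15.
Full point count |E(F_13)| = 15 + 1 = 16.
Hasse bound: |16 − (13+1)| = |2| = 2 ≤ 2√13 ≈ 7.2111 ✓.


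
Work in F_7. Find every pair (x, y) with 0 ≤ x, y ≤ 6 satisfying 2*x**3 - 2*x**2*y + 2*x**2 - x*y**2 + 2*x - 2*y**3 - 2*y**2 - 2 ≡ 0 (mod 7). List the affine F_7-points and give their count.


Affine F_7-points: {(1, 2), (2, 5), (3, 3), (3, 6), (4, 1), (5, 0), (6, 2)}; count = 7.

For each of the 49 pairs (x, y) ∈ F_7², evaluate f(x, y) mod 7. Record the zeros.
  x = 0: [0↦5, 1↦1, 2↦2, 3↦3, 4↦6, 5↦6, 6↦5]  zeros at y ∈ ∅
  x = 1: [0↦4, 1↦4, 2↦0, 3↦1, 4↦2, 5↦5, 6↦5]  zeros at y ∈ {2}
  x = 2: [0↦5, 1↦5, 2↦6, 3↦3, 4↦5, 5↦0, 6↦4]  zeros at y ∈ {5}
  x = 3: [0↦6, 1↦2, 2↦4, 3↦0, 4↦6, 5↦3, 6↦0]  zeros at y ∈ {3, 6}
  x = 4: [0↦5, 1↦0, 2↦6, 3↦4, 4↦3, 5↦5, 6↦5]  zeros at y ∈ {1}
  x = 5: [0↦0, 1↦4, 2↦3, 3↦6, 4↦1, 5↦4, 6↦3]  zeros at y ∈ {0}
  x = 6: [0↦3, 1↦5, 2↦0, 3↦4, 4↦5, 5↦5, 6↦6]  zeros at y ∈ {2}
Collecting zeros: affine points = {(1, 2), (2, 5), (3, 3), (3, 6), (4, 1), (5, 0), (6, 2)}.
Total count |C(F_7)_aff| = 7.


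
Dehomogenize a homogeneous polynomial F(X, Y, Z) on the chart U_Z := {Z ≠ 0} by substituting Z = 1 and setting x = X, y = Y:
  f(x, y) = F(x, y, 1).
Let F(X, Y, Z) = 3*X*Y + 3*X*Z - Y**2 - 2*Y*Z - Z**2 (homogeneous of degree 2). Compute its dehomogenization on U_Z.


f(x, y) = 3*x*y + 3*x - y**2 - 2*y - 1

On U_Z we set Z = 1. Each monomial c·X^i·Y^j·Z^k in F becomes c·x^i·y^j·1^k = c·x^i·y^j.
Substituting Z = 1: F(X, Y, 1) = 3*x*y + 3*x - y**2 - 2*y - 1.
Note: deg(f) ≤ deg(F) = 2; strict inequality happens when F is divisible by Z (lost terms).


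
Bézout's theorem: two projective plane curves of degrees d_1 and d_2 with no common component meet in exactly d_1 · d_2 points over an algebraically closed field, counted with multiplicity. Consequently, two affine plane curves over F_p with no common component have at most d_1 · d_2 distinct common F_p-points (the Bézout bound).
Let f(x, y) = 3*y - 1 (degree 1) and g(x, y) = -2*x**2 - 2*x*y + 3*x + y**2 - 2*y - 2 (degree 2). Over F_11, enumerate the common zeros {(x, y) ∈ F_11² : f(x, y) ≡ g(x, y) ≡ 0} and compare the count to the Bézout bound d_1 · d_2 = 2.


Common zeros: ∅; count = 0; Bézout bound = 2.

deg(f) = 1, deg(g) = 2, so Bézout bound = 2.
Scan x ∈ F_11. For each x, list the y ∈ F_11 with f(x, y) ≡ 0 and those with g(x, y) ≡ 0 (mod 11); the common zeros in that column are the intersection.
  x = 0: f ≡ 0 at y ∈ {4}; g ≡ 0 at y ∈ {6, 7}; common: ∅.
  x = 1: f ≡ 0 at y ∈ {4}; g ≡ 0 at y ∈ {6, 9}; common: ∅.
  x = 2: f ≡ 0 at y ∈ {4}; g ≡ 0 at y ∈ ∅; common: ∅.
  x = 3: f ≡ 0 at y ∈ {4}; g ≡ 0 at y ∈ {0, 8}; common: ∅.
  x = 4: f ≡ 0 at y ∈ {4}; g ≡ 0 at y ∈ {0, 10}; common: ∅.
  x = 5: f ≡ 0 at y ∈ {4}; g ≡ 0 at y ∈ ∅; common: ∅.
  x = 6: f ≡ 0 at y ∈ {4}; g ≡ 0 at y ∈ ∅; common: ∅.
  x = 7: f ≡ 0 at y ∈ {4}; g ≡ 0 at y ∈ {8}; common: ∅.
  x = 8: f ≡ 0 at y ∈ {4}; g ≡ 0 at y ∈ {9}; common: ∅.
  x = 9: f ≡ 0 at y ∈ {4}; g ≡ 0 at y ∈ ∅; common: ∅.
  x = 10: f ≡ 0 at y ∈ {4}; g ≡ 0 at y ∈ ∅; common: ∅.
Collecting: common zeros = ∅, so the count is 0.
Comparison with the Bézout bound: 0 ≤ 2 = deg(f)·deg(g), as expected for curves with no common component (the affine F_11-count falls short of the bound because intersections may lie at infinity, over extension fields, or carry multiplicity).


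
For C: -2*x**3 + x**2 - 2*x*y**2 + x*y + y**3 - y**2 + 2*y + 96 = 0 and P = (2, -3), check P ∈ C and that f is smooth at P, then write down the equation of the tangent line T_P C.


Tangent line at P: -41*x + 61*y + 265 = 0.

Step 1: f(2, -3) = 0, so P lies on C.
Step 2: partial derivatives
  f_x(x, y) = -6*x**2 + 2*x - 2*y**2 + y, f_y(x, y) = -4*x*y + x + 3*y**2 - 2*y + 2.
  f_x(P) = -41, f_y(P) = 61 (gradient nonzero, so P is smooth).
Step 3: tangent line at P: -41·(x − 2) + 61·(y − -3) = 0.
Expanding: -41*x + 61*y + 265 = 0.


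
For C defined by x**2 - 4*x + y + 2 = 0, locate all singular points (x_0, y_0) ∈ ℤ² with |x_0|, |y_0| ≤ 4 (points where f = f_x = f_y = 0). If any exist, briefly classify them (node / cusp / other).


No singular points in the scanned grid; C is smooth there.

Compute partial derivatives:
  f_x = 2*x - 4.
  f_y = 1.
f_y = 1 is a nonzero constant, so f_y never vanishes: no point (x, y) can satisfy f = f_x = f_y = 0. In particular no (x, y) ∈ {−4, ..., 4}² is singular; the curve is smooth.


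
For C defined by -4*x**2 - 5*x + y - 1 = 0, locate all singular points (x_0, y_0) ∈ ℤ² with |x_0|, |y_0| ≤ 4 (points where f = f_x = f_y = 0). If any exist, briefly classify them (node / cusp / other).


No singular points in the scanned grid; C is smooth there.

Compute partial derivatives:
  f_x = -8*x - 5.
  f_y = 1.
f_y = 1 is a nonzero constant, so f_y never vanishes: no point (x, y) can satisfy f = f_x = f_y = 0. In particular no (x, y) ∈ {−4, ..., 4}² is singular; the curve is smooth.


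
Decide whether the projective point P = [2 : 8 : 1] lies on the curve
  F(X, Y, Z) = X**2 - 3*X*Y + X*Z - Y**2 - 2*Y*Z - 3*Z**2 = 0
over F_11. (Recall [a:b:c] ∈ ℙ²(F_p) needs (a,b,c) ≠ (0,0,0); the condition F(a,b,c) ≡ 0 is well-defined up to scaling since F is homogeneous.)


F(2,8,1) ≡ 7 (mod 11); P is NOT on the curve.

Evaluate F(2, 8, 1) term-by-term (mod 11).
  X**2 ↦ 1·4·1·1 = 4
  -3*X*Y ↦ -3·2·8·1 = -48
  X*Z ↦ 1·2·1·1 = 2
  -Y**2 ↦ -1·1·64·1 = -64
  -2*Y*Z ↦ -2·1·8·1 = -16
  -3*Z**2 ↦ -3·1·1·1 = -3
Sum: F(2, 8, 1) = (4) + (-48) + (2) + (-64) + (-16) + (-3) = -125.
Reducing mod 11: -125 ≡ 7 (mod 11).
Since F(a, b, c) ≡ 7 ≠ 0 (mod 11), P does NOT lie on the curve.


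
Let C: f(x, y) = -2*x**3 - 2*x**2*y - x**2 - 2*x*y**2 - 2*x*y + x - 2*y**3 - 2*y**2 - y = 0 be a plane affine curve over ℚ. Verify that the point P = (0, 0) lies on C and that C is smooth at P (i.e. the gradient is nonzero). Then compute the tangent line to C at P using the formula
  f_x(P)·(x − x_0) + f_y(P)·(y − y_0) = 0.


Tangent line at P: x - y = 0.

Step 1: f(0, 0) = 0, so P lies on C.
Step 2: partial derivatives
  f_x(x, y) = -6*x**2 - 4*x*y - 2*x - 2*y**2 - 2*y + 1, f_y(x, y) = -2*x**2 - 4*x*y - 2*x - 6*y**2 - 4*y - 1.
  f_x(P) = 1, f_y(P) = -1 (gradient nonzero, so P is smooth).
Step 3: tangent line at P: 1·(x − 0) + -1·(y − 0) = 0.
Expanding: x - y = 0.


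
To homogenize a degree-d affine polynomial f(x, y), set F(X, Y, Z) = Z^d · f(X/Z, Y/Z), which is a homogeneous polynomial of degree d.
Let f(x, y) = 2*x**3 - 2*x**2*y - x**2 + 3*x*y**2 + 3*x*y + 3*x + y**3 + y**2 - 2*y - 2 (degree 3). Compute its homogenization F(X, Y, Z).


F(X, Y, Z) = 2*X**3 - 2*X**2*Y - X**2*Z + 3*X*Y**2 + 3*X*Y*Z + 3*X*Z**2 + Y**3 + Y**2*Z - 2*Y*Z**2 - 2*Z**3

deg(f) = 3.
Substitute x = X/Z, y = Y/Z into f, then multiply by Z^3.
  monomial 2·x^3·y^0 ↦ 2·X^3·Y^0·Z^0.
  monomial -2·x^2·y^1 ↦ -2·X^2·Y^1·Z^0.
  monomial -1·x^2·y^0 ↦ -1·X^2·Y^0·Z^1.
  monomial 3·x^1·y^2 ↦ 3·X^1·Y^2·Z^0.
  monomial 3·x^1·y^1 ↦ 3·X^1·Y^1·Z^1.
  monomial 3·x^1·y^0 ↦ 3·X^1·Y^0·Z^2.
  monomial 1·x^0·y^3 ↦ 1·X^0·Y^3·Z^0.
  monomial 1·x^0·y^2 ↦ 1·X^0·Y^2·Z^1.
  monomial -2·x^0·y^1 ↦ -2·X^0·Y^1·Z^2.
  monomial -2·x^0·y^0 ↦ -2·X^0·Y^0·Z^3.
Collecting: F(X, Y, Z) = 2*X**3 - 2*X**2*Y - X**2*Z + 3*X*Y**2 + 3*X*Y*Z + 3*X*Z**2 + Y**3 + Y**2*Z - 2*Y*Z**2 - 2*Z**3.


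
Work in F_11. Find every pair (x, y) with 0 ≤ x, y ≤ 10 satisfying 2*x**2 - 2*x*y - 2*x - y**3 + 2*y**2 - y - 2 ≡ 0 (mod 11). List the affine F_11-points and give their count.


Affine F_11-points: {(2, 3), (3, 6), (4, 0), (4, 6), (4, 7), (8, 0), (10, 8)}; count = 7.

For each of the 121 pairs (x, y) ∈ F_11², evaluate f(x, y) mod 11. Record the zeros.
  x = 0: [0↦9, 1↦9, 2↦7, 3↦8, 4↦6, 5↦6, 6↦2, 7↦10, 8↦2, 9↦5, 10↦2]  zeros at y ∈ ∅
  x = 1: [0↦9, 1↦7, 2↦3, 3↦2, 4↦9, 5↦7, 6↦1, 7↦7, 8↦8, 9↦9, 10↦4]  zeros at y ∈ ∅
  x = 2: [0↦2, 1↦9, 2↦3, 3↦0, 4↦5, 5↦1, 6↦4, 7↦8, 8↦7, 9↦6, 10↦10]  zeros at y ∈ {3}
  x = 3: [0↦10, 1↦4, 2↦7, 3↦2, 4↦5, 5↦10, 6↦0, 7↦2, 8↦10, 9↦7, 10↦9]  zeros at y ∈ {6}
  x = 4: [0↦0, 1↦3, 2↦4, 3↦8, 4↦9, 5↦1, 6↦0, 7↦0, 8↦6, 9↦1, 10↦1]  zeros at y ∈ {0, 6, 7}
  x = 5: [0↦5, 1↦6, 2↦5, 3↦7, 4↦6, 5↦7, 6↦4, 7↦2, 8↦6, 9↦10, 10↦8]  zeros at y ∈ ∅
  x = 6: [0↦3, 1↦2, 2↦10, 3↦10, 4↦7, 5↦6, 6↦1, 7↦8, 8↦10, 9↦1, 10↦8]  zeros at y ∈ ∅
  x = 7: [0↦5, 1↦2, 2↦8, 3↦6, 4↦1, 5↦9, 6↦2, 7↦7, 8↦7, 9↦7, 10↦1]  zeros at y ∈ ∅
  x = 8: [0↦0, 1↦6, 2↦10, 3↦6, 4↦10, 5↦5, 6↦7, 7↦10, 8↦8, 9↦6, 10↦9]  zeros at y ∈ {0}
  x = 9: [0↦10, 1↦3, 2↦5, 3↦10, 4↦1, 5↦5, 6↦5, 7↦6, 8↦2, 9↦9, 10↦10]  zeros at y ∈ ∅
  x = 10: [0↦2, 1↦4, 2↦4, 3↦7, 4↦7, 5↦9, 6↦7, 7↦6, 8↦0, 9↦5, 10↦4]  zeros at y ∈ {8}
Collecting zeros: affine points = {(2, 3), (3, 6), (4, 0), (4, 6), (4, 7), (8, 0), (10, 8)}.
Total count |C(F_11)_aff| = 7.


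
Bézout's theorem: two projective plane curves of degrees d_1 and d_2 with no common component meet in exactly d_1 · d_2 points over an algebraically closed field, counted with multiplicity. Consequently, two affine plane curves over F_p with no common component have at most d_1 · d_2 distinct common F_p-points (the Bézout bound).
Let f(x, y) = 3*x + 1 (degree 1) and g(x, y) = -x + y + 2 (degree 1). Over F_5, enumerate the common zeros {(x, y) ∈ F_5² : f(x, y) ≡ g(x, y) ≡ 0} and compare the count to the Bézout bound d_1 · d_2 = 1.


Common zeros: {(3, 1)}; count = 1; Bézout bound = 1.

deg(f) = 1, deg(g) = 1, so Bézout bound = 1.
Scan x ∈ F_5. For each x, list the y ∈ F_5 with f(x, y) ≡ 0 and those with g(x, y) ≡ 0 (mod 5); the common zeros in that column are the intersection.
  x = 0: f ≡ 0 at y ∈ ∅; g ≡ 0 at y ∈ {3}; common: ∅.
  x = 1: f ≡ 0 at y ∈ ∅; g ≡ 0 at y ∈ {4}; common: ∅.
  x = 2: f ≡ 0 at y ∈ ∅; g ≡ 0 at y ∈ {0}; common: ∅.
  x = 3: f ≡ 0 at y ∈ {0, 1, 2, 3, 4}; g ≡ 0 at y ∈ {1}; common: {1}.
  x = 4: f ≡ 0 at y ∈ ∅; g ≡ 0 at y ∈ {2}; common: ∅.
Collecting: common zeros = {(3, 1)}, so the count is 1.
Comparison with the Bézout bound: 1 ≤ 1 = deg(f)·deg(g), as expected for curves with no common component (the bound is attained).
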